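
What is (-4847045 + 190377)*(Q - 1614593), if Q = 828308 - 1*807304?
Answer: 7420814901452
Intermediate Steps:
Q = 21004 (Q = 828308 - 807304 = 21004)
(-4847045 + 190377)*(Q - 1614593) = (-4847045 + 190377)*(21004 - 1614593) = -4656668*(-1593589) = 7420814901452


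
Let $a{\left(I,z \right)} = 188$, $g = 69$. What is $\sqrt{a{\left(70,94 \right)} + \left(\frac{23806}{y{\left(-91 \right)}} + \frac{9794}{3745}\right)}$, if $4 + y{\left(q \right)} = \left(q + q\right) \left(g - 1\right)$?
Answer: $\frac{\sqrt{162240418188422}}{927262} \approx 13.737$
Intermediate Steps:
$y{\left(q \right)} = -4 + 136 q$ ($y{\left(q \right)} = -4 + \left(q + q\right) \left(69 - 1\right) = -4 + 2 q 68 = -4 + 136 q$)
$\sqrt{a{\left(70,94 \right)} + \left(\frac{23806}{y{\left(-91 \right)}} + \frac{9794}{3745}\right)} = \sqrt{188 + \left(\frac{23806}{-4 + 136 \left(-91\right)} + \frac{9794}{3745}\right)} = \sqrt{188 + \left(\frac{23806}{-4 - 12376} + 9794 \cdot \frac{1}{3745}\right)} = \sqrt{188 + \left(\frac{23806}{-12380} + \frac{9794}{3745}\right)} = \sqrt{188 + \left(23806 \left(- \frac{1}{12380}\right) + \frac{9794}{3745}\right)} = \sqrt{188 + \left(- \frac{11903}{6190} + \frac{9794}{3745}\right)} = \sqrt{188 + \frac{641925}{927262}} = \sqrt{\frac{174967181}{927262}} = \frac{\sqrt{162240418188422}}{927262}$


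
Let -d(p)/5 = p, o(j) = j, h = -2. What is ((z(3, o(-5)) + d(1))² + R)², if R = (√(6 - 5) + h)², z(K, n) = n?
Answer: 10201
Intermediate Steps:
d(p) = -5*p
R = 1 (R = (√(6 - 5) - 2)² = (√1 - 2)² = (1 - 2)² = (-1)² = 1)
((z(3, o(-5)) + d(1))² + R)² = ((-5 - 5*1)² + 1)² = ((-5 - 5)² + 1)² = ((-10)² + 1)² = (100 + 1)² = 101² = 10201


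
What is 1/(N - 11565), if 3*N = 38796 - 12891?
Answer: -1/2930 ≈ -0.00034130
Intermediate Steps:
N = 8635 (N = (38796 - 12891)/3 = (⅓)*25905 = 8635)
1/(N - 11565) = 1/(8635 - 11565) = 1/(-2930) = -1/2930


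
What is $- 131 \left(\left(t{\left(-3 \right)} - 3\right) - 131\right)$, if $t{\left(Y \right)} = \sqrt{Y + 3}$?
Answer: $17554$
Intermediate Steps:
$t{\left(Y \right)} = \sqrt{3 + Y}$
$- 131 \left(\left(t{\left(-3 \right)} - 3\right) - 131\right) = - 131 \left(\left(\sqrt{3 - 3} - 3\right) - 131\right) = - 131 \left(\left(\sqrt{0} - 3\right) - 131\right) = - 131 \left(\left(0 - 3\right) - 131\right) = - 131 \left(-3 - 131\right) = \left(-131\right) \left(-134\right) = 17554$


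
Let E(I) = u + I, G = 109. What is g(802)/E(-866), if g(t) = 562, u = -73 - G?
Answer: -281/524 ≈ -0.53626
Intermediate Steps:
u = -182 (u = -73 - 1*109 = -73 - 109 = -182)
E(I) = -182 + I
g(802)/E(-866) = 562/(-182 - 866) = 562/(-1048) = 562*(-1/1048) = -281/524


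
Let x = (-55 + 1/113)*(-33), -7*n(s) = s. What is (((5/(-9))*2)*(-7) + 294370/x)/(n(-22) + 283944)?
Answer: 73203347/122276214918 ≈ 0.00059867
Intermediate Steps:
n(s) = -s/7
x = 205062/113 (x = (-55 + 1/113)*(-33) = -6214/113*(-33) = 205062/113 ≈ 1814.7)
(((5/(-9))*2)*(-7) + 294370/x)/(n(-22) + 283944) = (((5/(-9))*2)*(-7) + 294370/(205062/113))/(-⅐*(-22) + 283944) = (((5*(-⅑))*2)*(-7) + 294370*(113/205062))/(22/7 + 283944) = (-5/9*2*(-7) + 16631905/102531)/(1987630/7) = (-10/9*(-7) + 16631905/102531)*(7/1987630) = (70/9 + 16631905/102531)*(7/1987630) = (52288105/307593)*(7/1987630) = 73203347/122276214918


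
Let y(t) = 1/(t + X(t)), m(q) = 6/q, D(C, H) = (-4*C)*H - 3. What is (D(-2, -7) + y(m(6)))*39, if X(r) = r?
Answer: -4563/2 ≈ -2281.5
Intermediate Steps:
D(C, H) = -3 - 4*C*H (D(C, H) = -4*C*H - 3 = -3 - 4*C*H)
y(t) = 1/(2*t) (y(t) = 1/(t + t) = 1/(2*t))
(D(-2, -7) + y(m(6)))*39 = ((-3 - 4*(-2)*(-7)) + 1/(2*((6/6))))*39 = ((-3 - 56) + 1/(2*((6*(⅙)))))*39 = (-59 + (½)/1)*39 = (-59 + (½)*1)*39 = (-59 + ½)*39 = -117/2*39 = -4563/2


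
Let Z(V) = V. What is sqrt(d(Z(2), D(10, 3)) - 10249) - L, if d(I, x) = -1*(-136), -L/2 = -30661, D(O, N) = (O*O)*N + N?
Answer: -61322 + I*sqrt(10113) ≈ -61322.0 + 100.56*I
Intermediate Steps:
D(O, N) = N + N*O**2 (D(O, N) = O**2*N + N = N*O**2 + N = N + N*O**2)
L = 61322 (L = -2*(-30661) = 61322)
d(I, x) = 136
sqrt(d(Z(2), D(10, 3)) - 10249) - L = sqrt(136 - 10249) - 1*61322 = sqrt(-10113) - 61322 = I*sqrt(10113) - 61322 = -61322 + I*sqrt(10113)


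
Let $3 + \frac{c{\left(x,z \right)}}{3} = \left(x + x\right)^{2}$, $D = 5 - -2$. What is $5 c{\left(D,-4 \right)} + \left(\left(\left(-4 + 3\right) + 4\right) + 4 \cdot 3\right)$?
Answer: $2910$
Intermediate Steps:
$D = 7$ ($D = 5 + 2 = 7$)
$c{\left(x,z \right)} = -9 + 12 x^{2}$ ($c{\left(x,z \right)} = -9 + 3 \left(x + x\right)^{2} = -9 + 3 \left(2 x\right)^{2} = -9 + 3 \cdot 4 x^{2} = -9 + 12 x^{2}$)
$5 c{\left(D,-4 \right)} + \left(\left(\left(-4 + 3\right) + 4\right) + 4 \cdot 3\right) = 5 \left(-9 + 12 \cdot 7^{2}\right) + \left(\left(\left(-4 + 3\right) + 4\right) + 4 \cdot 3\right) = 5 \left(-9 + 12 \cdot 49\right) + \left(\left(-1 + 4\right) + 12\right) = 5 \left(-9 + 588\right) + \left(3 + 12\right) = 5 \cdot 579 + 15 = 2895 + 15 = 2910$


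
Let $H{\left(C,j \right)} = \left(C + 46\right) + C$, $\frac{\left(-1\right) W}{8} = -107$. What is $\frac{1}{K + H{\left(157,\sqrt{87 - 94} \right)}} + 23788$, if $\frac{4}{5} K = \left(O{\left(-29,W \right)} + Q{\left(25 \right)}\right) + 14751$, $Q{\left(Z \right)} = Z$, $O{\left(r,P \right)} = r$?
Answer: $\frac{1788262904}{75175} \approx 23788.0$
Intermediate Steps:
$W = 856$ ($W = \left(-8\right) \left(-107\right) = 856$)
$H{\left(C,j \right)} = 46 + 2 C$ ($H{\left(C,j \right)} = \left(46 + C\right) + C = 46 + 2 C$)
$K = \frac{73735}{4}$ ($K = \frac{5 \left(\left(-29 + 25\right) + 14751\right)}{4} = \frac{5 \left(-4 + 14751\right)}{4} = \frac{5}{4} \cdot 14747 = \frac{73735}{4} \approx 18434.0$)
$\frac{1}{K + H{\left(157,\sqrt{87 - 94} \right)}} + 23788 = \frac{1}{\frac{73735}{4} + \left(46 + 2 \cdot 157\right)} + 23788 = \frac{1}{\frac{73735}{4} + \left(46 + 314\right)} + 23788 = \frac{1}{\frac{73735}{4} + 360} + 23788 = \frac{1}{\frac{75175}{4}} + 23788 = \frac{4}{75175} + 23788 = \frac{1788262904}{75175}$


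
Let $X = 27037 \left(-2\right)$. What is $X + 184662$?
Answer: $130588$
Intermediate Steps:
$X = -54074$
$X + 184662 = -54074 + 184662 = 130588$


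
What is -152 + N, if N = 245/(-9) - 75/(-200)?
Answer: -12877/72 ≈ -178.85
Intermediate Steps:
N = -1933/72 (N = 245*(-⅑) - 75*(-1/200) = -245/9 + 3/8 = -1933/72 ≈ -26.847)
-152 + N = -152 - 1933/72 = -12877/72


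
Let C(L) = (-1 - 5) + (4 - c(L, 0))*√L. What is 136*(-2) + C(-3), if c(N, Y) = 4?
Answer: -278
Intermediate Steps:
C(L) = -6 (C(L) = (-1 - 5) + (4 - 1*4)*√L = -6 + (4 - 4)*√L = -6 + 0*√L = -6 + 0 = -6)
136*(-2) + C(-3) = 136*(-2) - 6 = -272 - 6 = -278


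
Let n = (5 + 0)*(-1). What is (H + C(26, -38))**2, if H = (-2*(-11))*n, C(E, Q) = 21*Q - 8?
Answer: 839056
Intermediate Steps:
n = -5 (n = 5*(-1) = -5)
C(E, Q) = -8 + 21*Q
H = -110 (H = -2*(-11)*(-5) = 22*(-5) = -110)
(H + C(26, -38))**2 = (-110 + (-8 + 21*(-38)))**2 = (-110 + (-8 - 798))**2 = (-110 - 806)**2 = (-916)**2 = 839056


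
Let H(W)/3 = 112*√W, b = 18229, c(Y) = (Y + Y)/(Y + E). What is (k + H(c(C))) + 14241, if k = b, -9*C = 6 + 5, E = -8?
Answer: 32470 + 336*√1826/83 ≈ 32643.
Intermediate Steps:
C = -11/9 (C = -(6 + 5)/9 = -⅑*11 = -11/9 ≈ -1.2222)
c(Y) = 2*Y/(-8 + Y) (c(Y) = (Y + Y)/(Y - 8) = (2*Y)/(-8 + Y) = 2*Y/(-8 + Y))
k = 18229
H(W) = 336*√W (H(W) = 3*(112*√W) = 336*√W)
(k + H(c(C))) + 14241 = (18229 + 336*√(2*(-11/9)/(-8 - 11/9))) + 14241 = (18229 + 336*√(2*(-11/9)/(-83/9))) + 14241 = (18229 + 336*√(2*(-11/9)*(-9/83))) + 14241 = (18229 + 336*√(22/83)) + 14241 = (18229 + 336*(√1826/83)) + 14241 = (18229 + 336*√1826/83) + 14241 = 32470 + 336*√1826/83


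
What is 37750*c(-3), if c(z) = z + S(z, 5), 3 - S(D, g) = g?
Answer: -188750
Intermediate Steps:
S(D, g) = 3 - g
c(z) = -2 + z (c(z) = z + (3 - 1*5) = z + (3 - 5) = z - 2 = -2 + z)
37750*c(-3) = 37750*(-2 - 3) = 37750*(-5) = -188750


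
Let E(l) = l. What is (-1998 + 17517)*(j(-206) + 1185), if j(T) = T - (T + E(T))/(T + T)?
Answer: 15177582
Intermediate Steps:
j(T) = -1 + T (j(T) = T - (T + T)/(T + T) = T - 2*T/(2*T) = T - 2*T*1/(2*T) = T - 1*1 = T - 1 = -1 + T)
(-1998 + 17517)*(j(-206) + 1185) = (-1998 + 17517)*((-1 - 206) + 1185) = 15519*(-207 + 1185) = 15519*978 = 15177582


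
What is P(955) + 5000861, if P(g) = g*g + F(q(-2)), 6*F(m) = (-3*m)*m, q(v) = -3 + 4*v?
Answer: 11825651/2 ≈ 5.9128e+6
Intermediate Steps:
F(m) = -m**2/2 (F(m) = ((-3*m)*m)/6 = (-3*m**2)/6 = -m**2/2)
P(g) = -121/2 + g**2 (P(g) = g*g - (-3 + 4*(-2))**2/2 = g**2 - (-3 - 8)**2/2 = g**2 - 1/2*(-11)**2 = g**2 - 1/2*121 = g**2 - 121/2 = -121/2 + g**2)
P(955) + 5000861 = (-121/2 + 955**2) + 5000861 = (-121/2 + 912025) + 5000861 = 1823929/2 + 5000861 = 11825651/2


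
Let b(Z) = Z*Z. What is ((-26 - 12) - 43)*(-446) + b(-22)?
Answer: 36610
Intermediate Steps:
b(Z) = Z²
((-26 - 12) - 43)*(-446) + b(-22) = ((-26 - 12) - 43)*(-446) + (-22)² = (-38 - 43)*(-446) + 484 = -81*(-446) + 484 = 36126 + 484 = 36610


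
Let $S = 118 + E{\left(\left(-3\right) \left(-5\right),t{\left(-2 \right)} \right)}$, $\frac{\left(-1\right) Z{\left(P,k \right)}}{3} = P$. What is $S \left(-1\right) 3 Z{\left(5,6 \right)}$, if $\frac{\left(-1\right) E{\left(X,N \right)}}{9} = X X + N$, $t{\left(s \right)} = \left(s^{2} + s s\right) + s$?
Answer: $-88245$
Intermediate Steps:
$t{\left(s \right)} = s + 2 s^{2}$ ($t{\left(s \right)} = \left(s^{2} + s^{2}\right) + s = 2 s^{2} + s = s + 2 s^{2}$)
$Z{\left(P,k \right)} = - 3 P$
$E{\left(X,N \right)} = - 9 N - 9 X^{2}$ ($E{\left(X,N \right)} = - 9 \left(X X + N\right) = - 9 \left(X^{2} + N\right) = - 9 \left(N + X^{2}\right) = - 9 N - 9 X^{2}$)
$S = -1961$ ($S = 118 - \left(2025 + 9 \left(-2\right) \left(1 + 2 \left(-2\right)\right)\right) = 118 - \left(2025 + 9 \left(-2\right) \left(1 - 4\right)\right) = 118 - \left(2025 + 9 \left(\left(-2\right) \left(-3\right)\right)\right) = 118 - 2079 = -1961$)
$S \left(-1\right) 3 Z{\left(5,6 \right)} = - 1961 \left(-1\right) 3 \left(\left(-3\right) 5\right) = - 1961 \left(\left(-3\right) \left(-15\right)\right) = \left(-1961\right) 45 = -88245$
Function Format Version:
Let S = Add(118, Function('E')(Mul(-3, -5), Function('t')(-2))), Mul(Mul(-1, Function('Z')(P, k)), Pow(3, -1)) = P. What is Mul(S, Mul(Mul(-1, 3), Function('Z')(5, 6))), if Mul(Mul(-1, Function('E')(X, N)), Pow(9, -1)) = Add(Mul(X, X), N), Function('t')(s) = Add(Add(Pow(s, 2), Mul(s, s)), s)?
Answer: -88245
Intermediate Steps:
Function('t')(s) = Add(s, Mul(2, Pow(s, 2))) (Function('t')(s) = Add(Add(Pow(s, 2), Pow(s, 2)), s) = Add(Mul(2, Pow(s, 2)), s) = Add(s, Mul(2, Pow(s, 2))))
Function('Z')(P, k) = Mul(-3, P)
Function('E')(X, N) = Add(Mul(-9, N), Mul(-9, Pow(X, 2))) (Function('E')(X, N) = Mul(-9, Add(Mul(X, X), N)) = Mul(-9, Add(Pow(X, 2), N)) = Mul(-9, Add(N, Pow(X, 2))) = Add(Mul(-9, N), Mul(-9, Pow(X, 2))))
S = -1961 (S = Add(118, Add(Mul(-9, Mul(-2, Add(1, Mul(2, -2)))), Mul(-9, Pow(Mul(-3, -5), 2)))) = Add(118, Add(Mul(-9, Mul(-2, Add(1, -4))), Mul(-9, Pow(15, 2)))) = Add(118, Add(Mul(-9, Mul(-2, -3)), Mul(-9, 225))) = Add(118, Add(Mul(-9, 6), -2025)) = Add(118, Add(-54, -2025)) = Add(118, -2079) = -1961)
Mul(S, Mul(Mul(-1, 3), Function('Z')(5, 6))) = Mul(-1961, Mul(Mul(-1, 3), Mul(-3, 5))) = Mul(-1961, Mul(-3, -15)) = Mul(-1961, 45) = -88245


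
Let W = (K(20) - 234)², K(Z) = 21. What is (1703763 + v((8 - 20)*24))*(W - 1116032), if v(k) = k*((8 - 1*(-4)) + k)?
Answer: -1909260865413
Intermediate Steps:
v(k) = k*(12 + k) (v(k) = k*((8 + 4) + k) = k*(12 + k))
W = 45369 (W = (21 - 234)² = (-213)² = 45369)
(1703763 + v((8 - 20)*24))*(W - 1116032) = (1703763 + ((8 - 20)*24)*(12 + (8 - 20)*24))*(45369 - 1116032) = (1703763 + (-12*24)*(12 - 12*24))*(-1070663) = (1703763 - 288*(12 - 288))*(-1070663) = (1703763 - 288*(-276))*(-1070663) = (1703763 + 79488)*(-1070663) = 1783251*(-1070663) = -1909260865413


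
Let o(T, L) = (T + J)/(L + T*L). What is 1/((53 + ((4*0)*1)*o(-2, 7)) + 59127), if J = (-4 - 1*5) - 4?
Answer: 1/59180 ≈ 1.6898e-5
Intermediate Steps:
J = -13 (J = (-4 - 5) - 4 = -9 - 4 = -13)
o(T, L) = (-13 + T)/(L + L*T) (o(T, L) = (T - 13)/(L + T*L) = (-13 + T)/(L + L*T))
1/((53 + ((4*0)*1)*o(-2, 7)) + 59127) = 1/((53 + ((4*0)*1)*((-13 - 2)/(7*(1 - 2)))) + 59127) = 1/((53 + (0*1)*((⅐)*(-15)/(-1))) + 59127) = 1/((53 + 0*((⅐)*(-1)*(-15))) + 59127) = 1/((53 + 0*(15/7)) + 59127) = 1/((53 + 0) + 59127) = 1/(53 + 59127) = 1/59180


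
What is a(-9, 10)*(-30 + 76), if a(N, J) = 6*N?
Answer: -2484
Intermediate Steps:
a(-9, 10)*(-30 + 76) = (6*(-9))*(-30 + 76) = -54*46 = -2484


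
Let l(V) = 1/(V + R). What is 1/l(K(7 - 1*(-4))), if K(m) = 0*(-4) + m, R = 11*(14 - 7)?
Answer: 88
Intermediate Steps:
R = 77 (R = 11*7 = 77)
K(m) = m (K(m) = 0 + m = m)
l(V) = 1/(77 + V) (l(V) = 1/(V + 77) = 1/(77 + V))
1/l(K(7 - 1*(-4))) = 1/(1/(77 + (7 - 1*(-4)))) = 1/(1/(77 + (7 + 4))) = 1/(1/(77 + 11)) = 1/(1/88) = 88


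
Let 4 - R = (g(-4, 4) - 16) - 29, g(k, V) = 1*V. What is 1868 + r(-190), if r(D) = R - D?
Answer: 2103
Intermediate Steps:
g(k, V) = V
R = 45 (R = 4 - ((4 - 16) - 29) = 4 - (-12 - 29) = 4 - 1*(-41) = 4 + 41 = 45)
r(D) = 45 - D
1868 + r(-190) = 1868 + (45 - 1*(-190)) = 1868 + (45 + 190) = 1868 + 235 = 2103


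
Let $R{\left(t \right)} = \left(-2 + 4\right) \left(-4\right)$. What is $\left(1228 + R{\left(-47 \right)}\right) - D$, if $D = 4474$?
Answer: $-3254$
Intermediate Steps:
$R{\left(t \right)} = -8$ ($R{\left(t \right)} = 2 \left(-4\right) = -8$)
$\left(1228 + R{\left(-47 \right)}\right) - D = \left(1228 - 8\right) - 4474 = 1220 - 4474 = -3254$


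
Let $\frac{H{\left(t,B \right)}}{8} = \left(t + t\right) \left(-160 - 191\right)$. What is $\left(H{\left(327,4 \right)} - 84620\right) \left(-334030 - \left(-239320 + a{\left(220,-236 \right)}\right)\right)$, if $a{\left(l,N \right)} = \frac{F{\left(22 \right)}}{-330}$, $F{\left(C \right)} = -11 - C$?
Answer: $\frac{909715135126}{5} \approx 1.8194 \cdot 10^{11}$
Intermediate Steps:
$H{\left(t,B \right)} = - 5616 t$ ($H{\left(t,B \right)} = 8 \left(t + t\right) \left(-160 - 191\right) = 8 \cdot 2 t \left(-351\right) = 8 \left(- 702 t\right) = - 5616 t$)
$a{\left(l,N \right)} = \frac{1}{10}$ ($a{\left(l,N \right)} = \frac{-11 - 22}{-330} = \left(-11 - 22\right) \left(- \frac{1}{330}\right) = \left(-33\right) \left(- \frac{1}{330}\right) = \frac{1}{10}$)
$\left(H{\left(327,4 \right)} - 84620\right) \left(-334030 - \left(-239320 + a{\left(220,-236 \right)}\right)\right) = \left(\left(-5616\right) 327 - 84620\right) \left(-334030 + \left(239320 - \frac{1}{10}\right)\right) = \left(-1836432 - 84620\right) \left(-334030 + \left(239320 - \frac{1}{10}\right)\right) = - 1921052 \left(-334030 + \frac{2393199}{10}\right) = \left(-1921052\right) \left(- \frac{947101}{10}\right) = \frac{909715135126}{5}$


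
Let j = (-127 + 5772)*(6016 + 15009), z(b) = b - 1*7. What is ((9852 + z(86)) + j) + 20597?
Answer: 118716653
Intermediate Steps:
z(b) = -7 + b (z(b) = b - 7 = -7 + b)
j = 118686125 (j = 5645*21025 = 118686125)
((9852 + z(86)) + j) + 20597 = ((9852 + (-7 + 86)) + 118686125) + 20597 = ((9852 + 79) + 118686125) + 20597 = (9931 + 118686125) + 20597 = 118696056 + 20597 = 118716653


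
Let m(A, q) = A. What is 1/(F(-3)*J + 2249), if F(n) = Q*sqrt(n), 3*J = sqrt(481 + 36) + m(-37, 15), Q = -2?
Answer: 3/(6747 + 2*I*sqrt(3)*(37 - sqrt(517))) ≈ 0.00044462 - 3.2558e-6*I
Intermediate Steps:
J = -37/3 + sqrt(517)/3 (J = (sqrt(481 + 36) - 37)/3 = (sqrt(517) - 37)/3 = (-37 + sqrt(517))/3 = -37/3 + sqrt(517)/3 ≈ -4.7541)
F(n) = -2*sqrt(n)
1/(F(-3)*J + 2249) = 1/((-2*I*sqrt(3))*(-37/3 + sqrt(517)/3) + 2249) = 1/(-2*I*sqrt(3)*(-37/3 + sqrt(517)/3) + 2249) = 1/(2249 - 2*I*sqrt(3)*(-37/3 + sqrt(517)/3))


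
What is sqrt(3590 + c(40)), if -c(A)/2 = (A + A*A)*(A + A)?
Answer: I*sqrt(258810) ≈ 508.73*I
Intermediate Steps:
c(A) = -4*A*(A + A**2) (c(A) = -2*(A + A*A)*(A + A) = -2*(A + A**2)*2*A = -4*A*(A + A**2))
sqrt(3590 + c(40)) = sqrt(3590 + 4*40**2*(-1 - 1*40)) = sqrt(3590 + 4*1600*(-1 - 40)) = sqrt(3590 + 4*1600*(-41)) = sqrt(3590 - 262400) = sqrt(-258810) = I*sqrt(258810)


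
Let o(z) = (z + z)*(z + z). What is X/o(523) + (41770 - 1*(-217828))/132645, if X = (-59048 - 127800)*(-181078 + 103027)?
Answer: 483683842076582/36282254205 ≈ 13331.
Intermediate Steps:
o(z) = 4*z² (o(z) = (2*z)*(2*z) = 4*z²)
X = 14583673248 (X = -186848*(-78051) = 14583673248)
X/o(523) + (41770 - 1*(-217828))/132645 = 14583673248/((4*523²)) + (41770 - 1*(-217828))/132645 = 14583673248/((4*273529)) + (41770 + 217828)*(1/132645) = 14583673248/1094116 + 259598*(1/132645) = 14583673248*(1/1094116) + 259598/132645 = 3645918312/273529 + 259598/132645 = 483683842076582/36282254205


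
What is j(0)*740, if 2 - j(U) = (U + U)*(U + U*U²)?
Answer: 1480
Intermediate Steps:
j(U) = 2 - 2*U*(U + U³) (j(U) = 2 - (U + U)*(U + U*U²) = 2 - 2*U*(U + U³))
j(0)*740 = (2 - 2*0² - 2*0⁴)*740 = (2 - 2*0 - 2*0)*740 = (2 + 0 + 0)*740 = 2*740 = 1480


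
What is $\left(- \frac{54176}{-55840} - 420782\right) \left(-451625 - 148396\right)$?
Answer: $\frac{440573157720837}{1745} \approx 2.5248 \cdot 10^{11}$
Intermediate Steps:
$\left(- \frac{54176}{-55840} - 420782\right) \left(-451625 - 148396\right) = \left(\left(-54176\right) \left(- \frac{1}{55840}\right) - 420782\right) \left(-600021\right) = \left(\frac{1693}{1745} - 420782\right) \left(-600021\right) = \left(- \frac{734262897}{1745}\right) \left(-600021\right) = \frac{440573157720837}{1745}$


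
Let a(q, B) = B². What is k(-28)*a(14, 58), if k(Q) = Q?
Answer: -94192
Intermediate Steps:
k(-28)*a(14, 58) = -28*58² = -28*3364 = -94192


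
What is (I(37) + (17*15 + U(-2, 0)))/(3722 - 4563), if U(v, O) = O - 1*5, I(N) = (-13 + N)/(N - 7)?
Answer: -1254/4205 ≈ -0.29822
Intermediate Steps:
I(N) = (-13 + N)/(-7 + N)
U(v, O) = -5 + O (U(v, O) = O - 5 = -5 + O)
(I(37) + (17*15 + U(-2, 0)))/(3722 - 4563) = ((-13 + 37)/(-7 + 37) + (17*15 + (-5 + 0)))/(3722 - 4563) = (24/30 + (255 - 5))/(-841) = ((1/30)*24 + 250)*(-1/841) = (4/5 + 250)*(-1/841) = (1254/5)*(-1/841) = -1254/4205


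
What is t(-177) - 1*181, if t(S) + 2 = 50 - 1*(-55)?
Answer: -78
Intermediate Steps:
t(S) = 103 (t(S) = -2 + (50 - 1*(-55)) = -2 + (50 + 55) = -2 + 105 = 103)
t(-177) - 1*181 = 103 - 1*181 = 103 - 181 = -78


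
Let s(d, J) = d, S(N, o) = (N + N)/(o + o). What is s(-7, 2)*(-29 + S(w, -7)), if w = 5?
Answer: 208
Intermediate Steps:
S(N, o) = N/o (S(N, o) = (2*N)/((2*o)) = (2*N)*(1/(2*o)) = N/o)
s(-7, 2)*(-29 + S(w, -7)) = -7*(-29 + 5/(-7)) = -7*(-29 + 5*(-⅐)) = -7*(-29 - 5/7) = -7*(-208/7) = 208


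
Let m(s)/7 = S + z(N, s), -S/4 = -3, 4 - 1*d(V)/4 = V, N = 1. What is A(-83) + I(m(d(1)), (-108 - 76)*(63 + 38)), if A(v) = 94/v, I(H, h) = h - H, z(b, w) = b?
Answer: -1550119/83 ≈ -18676.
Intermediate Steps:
d(V) = 16 - 4*V
S = 12 (S = -4*(-3) = 12)
m(s) = 91 (m(s) = 7*(12 + 1) = 7*13 = 91)
A(-83) + I(m(d(1)), (-108 - 76)*(63 + 38)) = 94/(-83) + ((-108 - 76)*(63 + 38) - 1*91) = 94*(-1/83) + (-184*101 - 91) = -94/83 + (-18584 - 91) = -94/83 - 18675 = -1550119/83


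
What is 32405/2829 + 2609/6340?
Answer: 212828561/17935860 ≈ 11.866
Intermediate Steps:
32405/2829 + 2609/6340 = 212828561/17935860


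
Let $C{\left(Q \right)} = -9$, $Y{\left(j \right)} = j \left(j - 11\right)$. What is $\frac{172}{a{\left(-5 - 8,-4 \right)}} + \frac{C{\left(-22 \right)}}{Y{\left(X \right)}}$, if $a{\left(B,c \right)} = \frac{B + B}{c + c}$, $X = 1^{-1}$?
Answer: $\frac{6997}{130} \approx 53.823$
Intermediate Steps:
$X = 1$
$Y{\left(j \right)} = j \left(-11 + j\right)$
$a{\left(B,c \right)} = \frac{B}{c}$ ($a{\left(B,c \right)} = \frac{2 B}{2 c} = 2 B \frac{1}{2 c} = \frac{B}{c}$)
$\frac{172}{a{\left(-5 - 8,-4 \right)}} + \frac{C{\left(-22 \right)}}{Y{\left(X \right)}} = \frac{172}{\left(-5 - 8\right) \frac{1}{-4}} - \frac{9}{1 \left(-11 + 1\right)} = \frac{172}{\left(-13\right) \left(- \frac{1}{4}\right)} - \frac{9}{1 \left(-10\right)} = \frac{172}{\frac{13}{4}} - \frac{9}{-10} = 172 \cdot \frac{4}{13} - - \frac{9}{10} = \frac{688}{13} + \frac{9}{10} = \frac{6997}{130}$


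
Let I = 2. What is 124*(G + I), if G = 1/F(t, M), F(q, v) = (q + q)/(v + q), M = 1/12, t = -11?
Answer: 20429/66 ≈ 309.53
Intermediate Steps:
M = 1/12 ≈ 0.083333
F(q, v) = 2*q/(q + v) (F(q, v) = (2*q)/(q + v) = 2*q/(q + v))
G = 131/264 (G = 1/(2*(-11)/(-11 + 1/12)) = 1/(2*(-11)/(-131/12)) = 1/(2*(-11)*(-12/131)) = 1/(264/131) = 131/264 ≈ 0.49621)
124*(G + I) = 124*(131/264 + 2) = 124*(659/264) = 20429/66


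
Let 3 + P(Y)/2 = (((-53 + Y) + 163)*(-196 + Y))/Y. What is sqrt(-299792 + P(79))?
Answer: 2*I*sqrt(468633293)/79 ≈ 548.05*I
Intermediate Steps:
P(Y) = -6 + 2*(-196 + Y)*(110 + Y)/Y (P(Y) = -6 + 2*((((-53 + Y) + 163)*(-196 + Y))/Y) = -6 + 2*(((110 + Y)*(-196 + Y))/Y) = -6 + 2*(((-196 + Y)*(110 + Y))/Y) = -6 + 2*((-196 + Y)*(110 + Y)/Y) = -6 + 2*(-196 + Y)*(110 + Y)/Y)
sqrt(-299792 + P(79)) = sqrt(-299792 + (-178 - 43120/79 + 2*79)) = sqrt(-299792 + (-178 - 43120*1/79 + 158)) = sqrt(-299792 + (-178 - 43120/79 + 158)) = sqrt(-299792 - 44700/79) = sqrt(-23728268/79) = 2*I*sqrt(468633293)/79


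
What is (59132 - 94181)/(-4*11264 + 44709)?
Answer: 35049/347 ≈ 101.01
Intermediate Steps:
(59132 - 94181)/(-4*11264 + 44709) = -35049/(-45056 + 44709) = -35049/(-347) = -35049*(-1/347) = 35049/347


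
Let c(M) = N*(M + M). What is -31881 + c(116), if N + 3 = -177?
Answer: -73641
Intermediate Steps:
N = -180 (N = -3 - 177 = -180)
c(M) = -360*M (c(M) = -180*(M + M) = -360*M)
-31881 + c(116) = -31881 - 360*116 = -31881 - 41760 = -73641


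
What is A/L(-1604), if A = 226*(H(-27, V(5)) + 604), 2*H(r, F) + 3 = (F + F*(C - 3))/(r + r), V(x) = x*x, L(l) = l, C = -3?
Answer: -7367035/86616 ≈ -85.054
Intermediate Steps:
V(x) = x**2
H(r, F) = -3/2 - 5*F/(4*r) (H(r, F) = -3/2 + ((F + F*(-3 - 3))/(r + r))/2 = -3/2 + ((F + F*(-6))/((2*r)))/2 = -3/2 + ((F - 6*F)*(1/(2*r)))/2 = -3/2 + ((-5*F)*(1/(2*r)))/2 = -3/2 + (-5*F/(2*r))/2 = -3/2 - 5*F/(4*r))
A = 7367035/54 (A = 226*((1/4)*(-6*(-27) - 5*5**2)/(-27) + 604) = 226*((1/4)*(-1/27)*(162 - 5*25) + 604) = 226*((1/4)*(-1/27)*(162 - 125) + 604) = 226*((1/4)*(-1/27)*37 + 604) = 226*(-37/108 + 604) = 226*(65195/108) = 7367035/54 ≈ 1.3643e+5)
A/L(-1604) = (7367035/54)/(-1604) = (7367035/54)*(-1/1604) = -7367035/86616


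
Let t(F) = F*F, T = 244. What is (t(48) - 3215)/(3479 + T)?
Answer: -911/3723 ≈ -0.24470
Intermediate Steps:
t(F) = F²
(t(48) - 3215)/(3479 + T) = (48² - 3215)/(3479 + 244) = (2304 - 3215)/3723 = -911*1/3723 = -911/3723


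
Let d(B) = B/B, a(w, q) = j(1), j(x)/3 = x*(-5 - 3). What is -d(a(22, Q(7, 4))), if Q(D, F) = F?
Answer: -1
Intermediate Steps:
j(x) = -24*x (j(x) = 3*(x*(-5 - 3)) = 3*(x*(-8)) = 3*(-8*x) = -24*x)
a(w, q) = -24 (a(w, q) = -24*1 = -24)
d(B) = 1
-d(a(22, Q(7, 4))) = -1*1 = -1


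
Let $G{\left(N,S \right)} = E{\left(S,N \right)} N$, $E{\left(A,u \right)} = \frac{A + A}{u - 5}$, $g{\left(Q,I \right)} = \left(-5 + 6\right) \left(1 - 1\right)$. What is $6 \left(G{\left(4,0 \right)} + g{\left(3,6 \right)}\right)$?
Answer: $0$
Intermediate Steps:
$g{\left(Q,I \right)} = 0$ ($g{\left(Q,I \right)} = 1 \cdot 0 = 0$)
$E{\left(A,u \right)} = \frac{2 A}{-5 + u}$
$G{\left(N,S \right)} = \frac{2 N S}{-5 + N}$ ($G{\left(N,S \right)} = \frac{2 S}{-5 + N} N = \frac{2 N S}{-5 + N}$)
$6 \left(G{\left(4,0 \right)} + g{\left(3,6 \right)}\right) = 6 \left(2 \cdot 4 \cdot 0 \frac{1}{-5 + 4} + 0\right) = 6 \left(2 \cdot 4 \cdot 0 \frac{1}{-1} + 0\right) = 6 \left(2 \cdot 4 \cdot 0 \left(-1\right) + 0\right) = 6 \left(0 + 0\right) = 6 \cdot 0 = 0$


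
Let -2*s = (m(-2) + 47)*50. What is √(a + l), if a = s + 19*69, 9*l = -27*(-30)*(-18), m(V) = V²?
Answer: 12*I*√11 ≈ 39.799*I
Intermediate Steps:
s = -1275 (s = -((-2)² + 47)*50/2 = -(4 + 47)*50/2 = -51*50/2 = -½*2550 = -1275)
l = -1620 (l = (-27*(-30)*(-18))/9 = (810*(-18))/9 = (⅑)*(-14580) = -1620)
a = 36 (a = -1275 + 19*69 = -1275 + 1311 = 36)
√(a + l) = √(36 - 1620) = √(-1584) = 12*I*√11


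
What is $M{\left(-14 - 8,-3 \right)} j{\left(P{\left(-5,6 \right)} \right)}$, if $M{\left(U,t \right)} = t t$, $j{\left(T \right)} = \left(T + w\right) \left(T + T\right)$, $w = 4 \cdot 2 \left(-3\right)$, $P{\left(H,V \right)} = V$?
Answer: $-1944$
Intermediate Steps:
$w = -24$ ($w = 8 \left(-3\right) = -24$)
$j{\left(T \right)} = 2 T \left(-24 + T\right)$ ($j{\left(T \right)} = \left(T - 24\right) \left(T + T\right) = \left(-24 + T\right) 2 T = 2 T \left(-24 + T\right)$)
$M{\left(U,t \right)} = t^{2}$
$M{\left(-14 - 8,-3 \right)} j{\left(P{\left(-5,6 \right)} \right)} = \left(-3\right)^{2} \cdot 2 \cdot 6 \left(-24 + 6\right) = 9 \cdot 2 \cdot 6 \left(-18\right) = 9 \left(-216\right) = -1944$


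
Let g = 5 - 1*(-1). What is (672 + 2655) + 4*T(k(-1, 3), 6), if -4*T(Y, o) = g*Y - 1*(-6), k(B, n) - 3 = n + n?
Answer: 3267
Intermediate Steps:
k(B, n) = 3 + 2*n (k(B, n) = 3 + (n + n) = 3 + 2*n)
g = 6 (g = 5 + 1 = 6)
T(Y, o) = -3/2 - 3*Y/2 (T(Y, o) = -(6*Y - 1*(-6))/4 = -(6*Y + 6)/4 = -(6 + 6*Y)/4 = -3/2 - 3*Y/2)
(672 + 2655) + 4*T(k(-1, 3), 6) = (672 + 2655) + 4*(-3/2 - 3*(3 + 2*3)/2) = 3327 + 4*(-3/2 - 3*(3 + 6)/2) = 3327 + 4*(-3/2 - 3/2*9) = 3327 + 4*(-3/2 - 27/2) = 3327 + 4*(-15) = 3327 - 60 = 3267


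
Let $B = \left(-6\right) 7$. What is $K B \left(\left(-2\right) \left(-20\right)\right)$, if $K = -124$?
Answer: $208320$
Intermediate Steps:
$B = -42$
$K B \left(\left(-2\right) \left(-20\right)\right) = \left(-124\right) \left(-42\right) \left(\left(-2\right) \left(-20\right)\right) = 5208 \cdot 40 = 208320$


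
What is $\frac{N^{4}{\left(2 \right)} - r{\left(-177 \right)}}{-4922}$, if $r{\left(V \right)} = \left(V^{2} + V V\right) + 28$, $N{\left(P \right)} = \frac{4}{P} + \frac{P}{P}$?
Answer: $\frac{62605}{4922} \approx 12.719$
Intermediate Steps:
$N{\left(P \right)} = 1 + \frac{4}{P}$ ($N{\left(P \right)} = \frac{4}{P} + 1 = 1 + \frac{4}{P}$)
$r{\left(V \right)} = 28 + 2 V^{2}$ ($r{\left(V \right)} = \left(V^{2} + V^{2}\right) + 28 = 2 V^{2} + 28 = 28 + 2 V^{2}$)
$\frac{N^{4}{\left(2 \right)} - r{\left(-177 \right)}}{-4922} = \frac{\left(\frac{4 + 2}{2}\right)^{4} - \left(28 + 2 \left(-177\right)^{2}\right)}{-4922} = \left(\left(\frac{1}{2} \cdot 6\right)^{4} - \left(28 + 2 \cdot 31329\right)\right) \left(- \frac{1}{4922}\right) = \left(3^{4} - \left(28 + 62658\right)\right) \left(- \frac{1}{4922}\right) = \left(81 - 62686\right) \left(- \frac{1}{4922}\right) = \left(-62605\right) \left(- \frac{1}{4922}\right) = \frac{62605}{4922}$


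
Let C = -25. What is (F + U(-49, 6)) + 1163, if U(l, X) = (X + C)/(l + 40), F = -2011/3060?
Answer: 1187743/1020 ≈ 1164.5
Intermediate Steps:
F = -2011/3060 (F = -2011*1/3060 = -2011/3060 ≈ -0.65719)
U(l, X) = (-25 + X)/(40 + l) (U(l, X) = (X - 25)/(l + 40) = (-25 + X)/(40 + l))
(F + U(-49, 6)) + 1163 = (-2011/3060 + (-25 + 6)/(40 - 49)) + 1163 = (-2011/3060 - 19/(-9)) + 1163 = (-2011/3060 - ⅑*(-19)) + 1163 = (-2011/3060 + 19/9) + 1163 = 1483/1020 + 1163 = 1187743/1020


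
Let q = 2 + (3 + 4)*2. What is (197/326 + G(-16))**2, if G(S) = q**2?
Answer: 6997824409/106276 ≈ 65846.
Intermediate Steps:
q = 16 (q = 2 + 7*2 = 2 + 14 = 16)
G(S) = 256 (G(S) = 16**2 = 256)
(197/326 + G(-16))**2 = (197/326 + 256)**2 = (83653/326)**2 = 6997824409/106276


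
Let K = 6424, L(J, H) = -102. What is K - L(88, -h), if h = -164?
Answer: 6526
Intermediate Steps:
K - L(88, -h) = 6424 - 1*(-102) = 6424 + 102 = 6526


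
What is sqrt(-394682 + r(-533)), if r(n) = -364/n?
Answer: I*sqrt(663459294)/41 ≈ 628.24*I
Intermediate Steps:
sqrt(-394682 + r(-533)) = sqrt(-394682 - 364/(-533)) = sqrt(-394682 - 364*(-1/533)) = sqrt(-394682 + 28/41) = sqrt(-16181934/41) = I*sqrt(663459294)/41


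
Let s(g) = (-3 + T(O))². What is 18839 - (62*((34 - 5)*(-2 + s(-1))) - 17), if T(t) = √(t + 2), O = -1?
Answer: 15260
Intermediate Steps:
T(t) = √(2 + t)
s(g) = 4 (s(g) = (-3 + √(2 - 1))² = (-3 + √1)² = (-3 + 1)² = (-2)² = 4)
18839 - (62*((34 - 5)*(-2 + s(-1))) - 17) = 18839 - (62*((34 - 5)*(-2 + 4)) - 17) = 18839 - (62*(29*2) - 17) = 18839 - (62*58 - 17) = 18839 - (3596 - 17) = 18839 - 1*3579 = 18839 - 3579 = 15260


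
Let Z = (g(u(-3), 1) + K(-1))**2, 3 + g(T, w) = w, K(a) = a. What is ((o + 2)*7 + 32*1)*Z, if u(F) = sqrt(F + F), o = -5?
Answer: 99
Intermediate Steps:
u(F) = sqrt(2)*sqrt(F) (u(F) = sqrt(2*F) = sqrt(2)*sqrt(F))
g(T, w) = -3 + w
Z = 9 (Z = ((-3 + 1) - 1)**2 = (-2 - 1)**2 = (-3)**2 = 9)
((o + 2)*7 + 32*1)*Z = ((-5 + 2)*7 + 32*1)*9 = (-3*7 + 32)*9 = (-21 + 32)*9 = 11*9 = 99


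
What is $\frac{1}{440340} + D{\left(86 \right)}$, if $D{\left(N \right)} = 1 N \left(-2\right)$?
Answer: $- \frac{75738479}{440340} \approx -172.0$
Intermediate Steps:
$D{\left(N \right)} = - 2 N$ ($D{\left(N \right)} = N \left(-2\right) = - 2 N$)
$\frac{1}{440340} + D{\left(86 \right)} = \frac{1}{440340} - 172 = - \frac{75738479}{440340}$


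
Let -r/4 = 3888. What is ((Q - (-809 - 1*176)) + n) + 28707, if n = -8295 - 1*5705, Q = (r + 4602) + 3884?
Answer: 8626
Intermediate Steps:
r = -15552 (r = -4*3888 = -15552)
Q = -7066 (Q = (-15552 + 4602) + 3884 = -10950 + 3884 = -7066)
n = -14000 (n = -8295 - 5705 = -14000)
((Q - (-809 - 1*176)) + n) + 28707 = ((-7066 - (-809 - 1*176)) - 14000) + 28707 = ((-7066 - (-809 - 176)) - 14000) + 28707 = ((-7066 - 1*(-985)) - 14000) + 28707 = ((-7066 + 985) - 14000) + 28707 = (-6081 - 14000) + 28707 = -20081 + 28707 = 8626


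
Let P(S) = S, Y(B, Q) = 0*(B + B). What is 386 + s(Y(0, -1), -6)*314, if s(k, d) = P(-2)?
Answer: -242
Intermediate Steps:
Y(B, Q) = 0 (Y(B, Q) = 0*(2*B) = 0)
s(k, d) = -2
386 + s(Y(0, -1), -6)*314 = 386 - 2*314 = 386 - 628 = -242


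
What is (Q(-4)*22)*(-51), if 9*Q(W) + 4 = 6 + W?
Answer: 748/3 ≈ 249.33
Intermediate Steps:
Q(W) = 2/9 + W/9 (Q(W) = -4/9 + (6 + W)/9 = -4/9 + (2/3 + W/9) = 2/9 + W/9)
(Q(-4)*22)*(-51) = ((2/9 + (1/9)*(-4))*22)*(-51) = ((2/9 - 4/9)*22)*(-51) = -2/9*22*(-51) = -44/9*(-51) = 748/3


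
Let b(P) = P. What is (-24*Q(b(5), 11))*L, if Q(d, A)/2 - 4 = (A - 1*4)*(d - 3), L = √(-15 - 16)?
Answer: -864*I*√31 ≈ -4810.5*I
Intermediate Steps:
L = I*√31 (L = √(-31) = I*√31 ≈ 5.5678*I)
Q(d, A) = 8 + 2*(-4 + A)*(-3 + d) (Q(d, A) = 8 + 2*((A - 1*4)*(d - 3)) = 8 + 2*((A - 4)*(-3 + d)) = 8 + 2*((-4 + A)*(-3 + d)) = 8 + 2*(-4 + A)*(-3 + d))
(-24*Q(b(5), 11))*L = (-24*(32 - 8*5 - 6*11 + 2*11*5))*(I*√31) = (-24*(32 - 40 - 66 + 110))*(I*√31) = (-24*36)*(I*√31) = -864*I*√31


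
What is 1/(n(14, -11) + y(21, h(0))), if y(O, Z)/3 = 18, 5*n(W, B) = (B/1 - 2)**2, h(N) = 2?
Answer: 5/439 ≈ 0.011390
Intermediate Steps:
n(W, B) = (-2 + B)**2/5 (n(W, B) = (B/1 - 2)**2/5 = (B*1 - 2)**2/5 = (B - 2)**2/5 = (-2 + B)**2/5)
y(O, Z) = 54 (y(O, Z) = 3*18 = 54)
1/(n(14, -11) + y(21, h(0))) = 1/((-2 - 11)**2/5 + 54) = 1/((1/5)*(-13)**2 + 54) = 1/((1/5)*169 + 54) = 1/(169/5 + 54) = 1/(439/5) = 5/439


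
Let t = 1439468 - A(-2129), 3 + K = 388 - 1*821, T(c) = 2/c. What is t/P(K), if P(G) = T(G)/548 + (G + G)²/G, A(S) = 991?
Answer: -171846216328/208345217 ≈ -824.81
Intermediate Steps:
K = -436 (K = -3 + (388 - 1*821) = -3 + (388 - 821) = -3 - 433 = -436)
P(G) = 4*G + 1/(274*G) (P(G) = (2/G)/548 + (G + G)²/G = (2/G)*(1/548) + (2*G)²/G = 1/(274*G) + (4*G²)/G = 1/(274*G) + 4*G = 4*G + 1/(274*G))
t = 1438477 (t = 1439468 - 1*991 = 1439468 - 991 = 1438477)
t/P(K) = 1438477/(4*(-436) + (1/274)/(-436)) = 1438477/(-1744 + (1/274)*(-1/436)) = 1438477/(-1744 - 1/119464) = 1438477/(-208345217/119464) = 1438477*(-119464/208345217) = -171846216328/208345217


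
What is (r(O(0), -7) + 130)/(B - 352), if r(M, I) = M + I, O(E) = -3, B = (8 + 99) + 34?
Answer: -120/211 ≈ -0.56872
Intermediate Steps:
B = 141 (B = 107 + 34 = 141)
r(M, I) = I + M
(r(O(0), -7) + 130)/(B - 352) = ((-7 - 3) + 130)/(141 - 352) = (-10 + 130)/(-211) = 120*(-1/211) = -120/211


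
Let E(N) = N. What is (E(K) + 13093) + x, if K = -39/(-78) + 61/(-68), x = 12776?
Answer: 1759065/68 ≈ 25869.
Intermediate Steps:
K = -27/68 (K = -39*(-1/78) + 61*(-1/68) = 1/2 - 61/68 = -27/68 ≈ -0.39706)
(E(K) + 13093) + x = (-27/68 + 13093) + 12776 = 890297/68 + 12776 = 1759065/68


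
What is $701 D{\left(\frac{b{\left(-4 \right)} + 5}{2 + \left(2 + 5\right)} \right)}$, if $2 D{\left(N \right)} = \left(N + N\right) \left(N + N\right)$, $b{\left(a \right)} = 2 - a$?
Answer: $\frac{169642}{81} \approx 2094.3$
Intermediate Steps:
$D{\left(N \right)} = 2 N^{2}$ ($D{\left(N \right)} = \frac{\left(N + N\right) \left(N + N\right)}{2} = \frac{2 N 2 N}{2} = \frac{4 N^{2}}{2} = 2 N^{2}$)
$701 D{\left(\frac{b{\left(-4 \right)} + 5}{2 + \left(2 + 5\right)} \right)} = 701 \cdot 2 \left(\frac{\left(2 - -4\right) + 5}{2 + \left(2 + 5\right)}\right)^{2} = 701 \cdot 2 \left(\frac{\left(2 + 4\right) + 5}{2 + 7}\right)^{2} = 701 \cdot 2 \left(\frac{6 + 5}{9}\right)^{2} = 701 \cdot 2 \left(11 \cdot \frac{1}{9}\right)^{2} = 701 \cdot 2 \left(\frac{11}{9}\right)^{2} = 701 \cdot 2 \cdot \frac{121}{81} = 701 \cdot \frac{242}{81} = \frac{169642}{81}$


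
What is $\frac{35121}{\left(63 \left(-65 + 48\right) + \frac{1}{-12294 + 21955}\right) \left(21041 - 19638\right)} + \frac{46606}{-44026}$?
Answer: $- \frac{15032728511701}{13893785175490} \approx -1.082$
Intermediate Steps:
$\frac{35121}{\left(63 \left(-65 + 48\right) + \frac{1}{-12294 + 21955}\right) \left(21041 - 19638\right)} + \frac{46606}{-44026} = \frac{35121}{\left(63 \left(-17\right) + \frac{1}{9661}\right) 1403} + 46606 \left(- \frac{1}{44026}\right) = \frac{35121}{\left(-1071 + \frac{1}{9661}\right) 1403} - \frac{23303}{22013} = \frac{35121}{\left(- \frac{10346930}{9661}\right) 1403} - \frac{23303}{22013} = \frac{35121}{- \frac{14516742790}{9661}} - \frac{23303}{22013} = 35121 \left(- \frac{9661}{14516742790}\right) - \frac{23303}{22013} = - \frac{14752347}{631162730} - \frac{23303}{22013} = - \frac{15032728511701}{13893785175490}$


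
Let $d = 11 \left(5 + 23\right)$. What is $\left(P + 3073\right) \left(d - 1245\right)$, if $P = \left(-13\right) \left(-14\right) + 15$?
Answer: $-3063990$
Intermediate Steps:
$P = 197$ ($P = 182 + 15 = 197$)
$d = 308$ ($d = 11 \cdot 28 = 308$)
$\left(P + 3073\right) \left(d - 1245\right) = \left(197 + 3073\right) \left(308 - 1245\right) = 3270 \left(-937\right) = -3063990$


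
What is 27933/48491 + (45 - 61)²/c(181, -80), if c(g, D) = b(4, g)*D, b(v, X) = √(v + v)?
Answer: 27933/48491 - 4*√2/5 ≈ -0.55533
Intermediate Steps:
b(v, X) = √2*√v (b(v, X) = √(2*v) = √2*√v)
c(g, D) = 2*D*√2 (c(g, D) = (√2*√4)*D = (√2*2)*D = (2*√2)*D = 2*D*√2)
27933/48491 + (45 - 61)²/c(181, -80) = 27933/48491 + (45 - 61)²/((2*(-80)*√2)) = 27933*(1/48491) + (-16)²/((-160*√2)) = 27933/48491 + 256*(-√2/320) = 27933/48491 - 4*√2/5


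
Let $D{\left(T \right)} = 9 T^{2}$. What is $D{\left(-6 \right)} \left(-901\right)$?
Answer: $-291924$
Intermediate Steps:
$D{\left(-6 \right)} \left(-901\right) = 9 \left(-6\right)^{2} \left(-901\right) = 9 \cdot 36 \left(-901\right) = 324 \left(-901\right) = -291924$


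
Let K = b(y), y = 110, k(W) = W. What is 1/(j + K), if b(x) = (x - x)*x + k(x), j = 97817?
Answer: 1/97927 ≈ 1.0212e-5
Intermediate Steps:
b(x) = x (b(x) = (x - x)*x + x = 0*x + x = 0 + x = x)
K = 110
1/(j + K) = 1/(97817 + 110) = 1/97927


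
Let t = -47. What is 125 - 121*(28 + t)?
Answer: 2424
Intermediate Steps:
125 - 121*(28 + t) = 125 - 121*(28 - 47) = 125 - 121*(-19) = 125 + 2299 = 2424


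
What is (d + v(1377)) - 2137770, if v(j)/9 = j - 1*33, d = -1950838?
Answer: -4076512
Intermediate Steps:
v(j) = -297 + 9*j (v(j) = 9*(j - 1*33) = 9*(j - 33) = 9*(-33 + j) = -297 + 9*j)
(d + v(1377)) - 2137770 = (-1950838 + (-297 + 9*1377)) - 2137770 = (-1950838 + (-297 + 12393)) - 2137770 = (-1950838 + 12096) - 2137770 = -1938742 - 2137770 = -4076512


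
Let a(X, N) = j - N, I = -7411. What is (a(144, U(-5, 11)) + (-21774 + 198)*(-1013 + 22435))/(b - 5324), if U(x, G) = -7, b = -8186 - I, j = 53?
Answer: 154067004/2033 ≈ 75783.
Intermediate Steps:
b = -775 (b = -8186 - 1*(-7411) = -8186 + 7411 = -775)
a(X, N) = 53 - N
(a(144, U(-5, 11)) + (-21774 + 198)*(-1013 + 22435))/(b - 5324) = ((53 - 1*(-7)) + (-21774 + 198)*(-1013 + 22435))/(-775 - 5324) = ((53 + 7) - 21576*21422)/(-6099) = (60 - 462201072)*(-1/6099) = -462201012*(-1/6099) = 154067004/2033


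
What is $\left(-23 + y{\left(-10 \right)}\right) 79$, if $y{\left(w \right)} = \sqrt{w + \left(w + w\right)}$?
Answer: $-1817 + 79 i \sqrt{30} \approx -1817.0 + 432.7 i$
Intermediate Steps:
$y{\left(w \right)} = \sqrt{3} \sqrt{w}$ ($y{\left(w \right)} = \sqrt{w + 2 w} = \sqrt{3 w} = \sqrt{3} \sqrt{w}$)
$\left(-23 + y{\left(-10 \right)}\right) 79 = \left(-23 + \sqrt{3} \sqrt{-10}\right) 79 = \left(-23 + \sqrt{3} i \sqrt{10}\right) 79 = \left(-23 + i \sqrt{30}\right) 79 = -1817 + 79 i \sqrt{30}$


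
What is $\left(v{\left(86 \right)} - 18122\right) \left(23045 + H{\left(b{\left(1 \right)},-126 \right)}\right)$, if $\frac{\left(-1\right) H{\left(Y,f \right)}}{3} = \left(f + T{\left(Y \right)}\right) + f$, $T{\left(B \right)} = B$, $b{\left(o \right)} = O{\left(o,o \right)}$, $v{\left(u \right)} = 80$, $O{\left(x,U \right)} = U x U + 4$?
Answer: $-429147012$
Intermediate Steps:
$O{\left(x,U \right)} = 4 + x U^{2}$ ($O{\left(x,U \right)} = x U^{2} + 4 = 4 + x U^{2}$)
$b{\left(o \right)} = 4 + o^{3}$ ($b{\left(o \right)} = 4 + o o^{2} = 4 + o^{3}$)
$H{\left(Y,f \right)} = - 6 f - 3 Y$ ($H{\left(Y,f \right)} = - 3 \left(\left(f + Y\right) + f\right) = - 3 \left(\left(Y + f\right) + f\right) = - 3 \left(Y + 2 f\right) = - 6 f - 3 Y$)
$\left(v{\left(86 \right)} - 18122\right) \left(23045 + H{\left(b{\left(1 \right)},-126 \right)}\right) = \left(80 - 18122\right) \left(23045 - \left(-756 + 3 \left(4 + 1^{3}\right)\right)\right) = - 18042 \left(23045 + \left(756 - 3 \left(4 + 1\right)\right)\right) = - 18042 \left(23045 + \left(756 - 15\right)\right) = - 18042 \left(23045 + 741\right) = \left(-18042\right) 23786 = -429147012$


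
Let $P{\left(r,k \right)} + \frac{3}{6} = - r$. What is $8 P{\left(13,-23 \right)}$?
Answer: $-108$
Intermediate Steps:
$P{\left(r,k \right)} = - \frac{1}{2} - r$
$8 P{\left(13,-23 \right)} = 8 \left(- \frac{1}{2} - 13\right) = 8 \left(- \frac{27}{2}\right) = -108$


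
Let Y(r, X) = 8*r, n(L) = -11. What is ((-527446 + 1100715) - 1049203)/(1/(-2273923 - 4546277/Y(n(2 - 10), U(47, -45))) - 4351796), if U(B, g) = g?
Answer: 46536575940749/425516321659450 ≈ 0.10936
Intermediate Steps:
((-527446 + 1100715) - 1049203)/(1/(-2273923 - 4546277/Y(n(2 - 10), U(47, -45))) - 4351796) = ((-527446 + 1100715) - 1049203)/(1/(-2273923 - 4546277/(8*(-11))) - 4351796) = (573269 - 1049203)/(1/(-2273923 - 4546277/(-88)) - 4351796) = -475934/(1/(-2273923 - 4546277*(-1/88)) - 4351796) = -475934/(1/(-2273923 + 4546277/88) - 4351796) = -475934/(1/(-195558947/88) - 4351796) = -475934/(-88/195558947 - 4351796) = -475934/(-851032643318900/195558947) = -475934*(-195558947/851032643318900) = 46536575940749/425516321659450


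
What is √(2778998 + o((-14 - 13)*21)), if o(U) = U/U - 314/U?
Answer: √11029849229/63 ≈ 1667.0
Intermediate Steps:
o(U) = 1 - 314/U
√(2778998 + o((-14 - 13)*21)) = √(2778998 + (-314 + (-14 - 13)*21)/(((-14 - 13)*21))) = √(2778998 + (-314 - 27*21)/((-27*21))) = √(2778998 + (-314 - 567)/(-567)) = √(2778998 - 1/567*(-881)) = √(2778998 + 881/567) = √(1575692747/567) = √11029849229/63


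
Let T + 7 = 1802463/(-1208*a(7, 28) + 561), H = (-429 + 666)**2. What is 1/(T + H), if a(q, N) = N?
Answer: 33263/1866314143 ≈ 1.7823e-5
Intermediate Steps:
H = 56169 (H = 237**2 = 56169)
T = -2035304/33263 (T = -7 + 1802463/(-1208*28 + 561) = -7 + 1802463/(-33824 + 561) = -7 + 1802463/(-33263) = -7 + 1802463*(-1/33263) = -7 - 1802463/33263 = -2035304/33263 ≈ -61.188)
1/(T + H) = 1/(-2035304/33263 + 56169) = 1/(1866314143/33263) = 33263/1866314143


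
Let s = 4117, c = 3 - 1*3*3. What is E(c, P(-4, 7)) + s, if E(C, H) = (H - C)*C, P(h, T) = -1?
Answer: 4087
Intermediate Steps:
c = -6 (c = 3 - 3*3 = 3 - 9 = -6)
E(C, H) = C*(H - C)
E(c, P(-4, 7)) + s = -6*(-1 - 1*(-6)) + 4117 = -6*(-1 + 6) + 4117 = -6*5 + 4117 = -30 + 4117 = 4087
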